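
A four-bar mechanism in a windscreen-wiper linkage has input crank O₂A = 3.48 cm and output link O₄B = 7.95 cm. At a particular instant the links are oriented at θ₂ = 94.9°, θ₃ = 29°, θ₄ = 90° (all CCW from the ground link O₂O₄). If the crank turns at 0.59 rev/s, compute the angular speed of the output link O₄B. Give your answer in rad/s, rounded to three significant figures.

1.69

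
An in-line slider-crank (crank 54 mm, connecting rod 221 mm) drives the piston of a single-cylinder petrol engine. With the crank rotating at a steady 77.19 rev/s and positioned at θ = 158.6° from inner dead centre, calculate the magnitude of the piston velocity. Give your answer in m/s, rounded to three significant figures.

7.37

ω = 2π·77.2 = 485 rad/s
For an in-line slider-crank, x = r cosθ + √(L² − r² sin²θ), so v = −rω sinθ·[1 + r cosθ/√(L² − r² sin²θ)].
With r = 0.054 m, L = 0.221 m, θ = 158.6°: √(L² − r² sin²θ) = 0.22012 m.
v = −0.054·485·0.36488·[1 + 0.054·-0.93106/0.22012] = -7.3734 m/s.
|v| = 7.3734 m/s.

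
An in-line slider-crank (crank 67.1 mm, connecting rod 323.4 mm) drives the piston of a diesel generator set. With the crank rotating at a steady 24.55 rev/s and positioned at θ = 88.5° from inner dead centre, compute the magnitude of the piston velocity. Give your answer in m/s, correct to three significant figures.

10.4

ω = 2π·24.6 = 154.3 rad/s
For an in-line slider-crank, x = r cosθ + √(L² − r² sin²θ), so v = −rω sinθ·[1 + r cosθ/√(L² − r² sin²θ)].
With r = 0.0671 m, L = 0.3234 m, θ = 88.5°: √(L² − r² sin²θ) = 0.31637 m.
v = −0.0671·154.3·0.99966·[1 + 0.0671·0.02618/0.31637] = -10.404 m/s.
|v| = 10.404 m/s.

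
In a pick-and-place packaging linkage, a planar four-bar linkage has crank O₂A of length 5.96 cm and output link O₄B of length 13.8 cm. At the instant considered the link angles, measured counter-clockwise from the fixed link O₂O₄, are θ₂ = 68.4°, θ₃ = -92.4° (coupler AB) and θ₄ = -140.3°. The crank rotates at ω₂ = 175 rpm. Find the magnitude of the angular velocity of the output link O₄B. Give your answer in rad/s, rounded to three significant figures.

ω₂ = 18.33 rad/s (from 175 rpm).
Differentiating the loop-closure r₂e^{iθ₂}+r₃e^{iθ₃}=r₁+r₄e^{iθ₄} gives r₂ω₂e^{iθ₂}+r₃ω₃e^{iθ₃}=r₄ω₄e^{iθ₄}.
Eliminating the other unknown: ω₄ = r₂ω₂ sin(θ₂−θ₃) / [r₄ sin(θ₄−θ₃)].
Numerator sine = +0.32887; denominator sine = -0.74198.
Result = 0.0596·18.33·(+0.32887) / (0.138·(-0.74198)) = -3.508 rad/s; magnitude 3.508 rad/s.

3.51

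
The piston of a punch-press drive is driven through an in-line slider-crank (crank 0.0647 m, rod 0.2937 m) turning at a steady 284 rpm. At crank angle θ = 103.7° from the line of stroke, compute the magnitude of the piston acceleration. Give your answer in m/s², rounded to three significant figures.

25.0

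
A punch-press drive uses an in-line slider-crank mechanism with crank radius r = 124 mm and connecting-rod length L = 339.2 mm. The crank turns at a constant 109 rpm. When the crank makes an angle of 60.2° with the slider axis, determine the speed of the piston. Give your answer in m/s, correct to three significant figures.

ω = 2π·109/60 = 11.41 rad/s
For an in-line slider-crank, x = r cosθ + √(L² − r² sin²θ), so v = −rω sinθ·[1 + r cosθ/√(L² − r² sin²θ)].
With r = 0.124 m, L = 0.3392 m, θ = 60.2°: √(L² − r² sin²θ) = 0.32168 m.
v = −0.124·11.41·0.86777·[1 + 0.124·0.49697/0.32168] = -1.4635 m/s.
|v| = 1.4635 m/s.

1.46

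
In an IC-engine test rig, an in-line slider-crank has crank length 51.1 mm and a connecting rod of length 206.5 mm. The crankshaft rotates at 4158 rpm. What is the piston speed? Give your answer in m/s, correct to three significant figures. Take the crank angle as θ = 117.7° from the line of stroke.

17.4

ω = 2π·4158/60 = 435.4 rad/s
For an in-line slider-crank, x = r cosθ + √(L² − r² sin²θ), so v = −rω sinθ·[1 + r cosθ/√(L² − r² sin²θ)].
With r = 0.0511 m, L = 0.2065 m, θ = 117.7°: √(L² − r² sin²θ) = 0.20148 m.
v = −0.0511·435.4·0.88539·[1 + 0.0511·-0.46484/0.20148] = -17.378 m/s.
|v| = 17.378 m/s.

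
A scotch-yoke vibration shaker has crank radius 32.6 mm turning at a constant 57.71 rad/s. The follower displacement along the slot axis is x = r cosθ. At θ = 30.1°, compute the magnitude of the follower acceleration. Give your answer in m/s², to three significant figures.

93.9

ω = 57.71 rad/s
x = r cosθ ⇒ ẍ = −rω² cosθ (ω constant).
|a| = rω²|cosθ| = 0.0326·(57.71)²·|cos 30.1°| = 93.932 m/s².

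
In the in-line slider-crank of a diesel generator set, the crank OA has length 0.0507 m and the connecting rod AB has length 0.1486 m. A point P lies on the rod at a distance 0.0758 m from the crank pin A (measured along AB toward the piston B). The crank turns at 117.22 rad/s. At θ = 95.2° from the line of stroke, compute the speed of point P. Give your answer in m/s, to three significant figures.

ω = 117.2 rad/s.  Crank-pin speed |V_A| = rω = 5.9431 m/s, perpendicular to OA.
Rod angle: sinφ = −(r/L) sinθ ⇒ φ = -19.863°; ω_rod = −rω cosθ/√(L²−r²sin²θ) = +3.854 rad/s.
V_P = V_A + ω_rod × AP, with AP = 0.0758 m along the rod.
Components: V_Px = −rω sinθ − a·ω_rod·sinφ = -5.8193 m/s;  V_Py = rω cosθ + a·ω_rod·cosφ = -0.26388 m/s.
|V_P| = √(V_Px² + V_Py²) = 5.8253 m/s.

5.83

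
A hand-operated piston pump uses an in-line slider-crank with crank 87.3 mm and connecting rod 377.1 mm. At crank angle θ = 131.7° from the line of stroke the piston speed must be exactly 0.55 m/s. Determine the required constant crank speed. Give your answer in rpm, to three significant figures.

95.5

For an in-line slider-crank, |v_piston| = rω|sinθ|·[1 + r cosθ/√(L² − r² sin²θ)].
With r = 0.0873 m, L = 0.3771 m, θ = 131.7°: the bracketed kinematic factor |dx/dθ| = 0.05499 m.
ω = v/|dx/dθ| = 0.55/0.05499 = 10.002 rad/s.
N = 60ω/(2π) = 95.51 rpm.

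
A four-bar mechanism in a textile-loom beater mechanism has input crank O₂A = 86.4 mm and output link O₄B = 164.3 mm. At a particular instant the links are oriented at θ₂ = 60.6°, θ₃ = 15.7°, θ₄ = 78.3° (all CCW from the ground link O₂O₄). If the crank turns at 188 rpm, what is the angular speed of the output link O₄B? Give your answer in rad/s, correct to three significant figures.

8.23

ω₂ = 19.69 rad/s (from 188 rpm).
Differentiating the loop-closure r₂e^{iθ₂}+r₃e^{iθ₃}=r₁+r₄e^{iθ₄} gives r₂ω₂e^{iθ₂}+r₃ω₃e^{iθ₃}=r₄ω₄e^{iθ₄}.
Eliminating the other unknown: ω₄ = r₂ω₂ sin(θ₂−θ₃) / [r₄ sin(θ₄−θ₃)].
Numerator sine = +0.70587; denominator sine = +0.88782.
Result = 0.0864·19.69·(+0.70587) / (0.1643·(+0.88782)) = +8.2312 rad/s; magnitude 8.2312 rad/s.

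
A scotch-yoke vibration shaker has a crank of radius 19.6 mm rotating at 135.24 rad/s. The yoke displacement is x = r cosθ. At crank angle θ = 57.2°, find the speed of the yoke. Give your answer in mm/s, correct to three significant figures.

ω = 135.2 rad/s
x = r cosθ ⇒ ẋ = −rω sinθ.
|v| = rω|sinθ| = 0.0196·135.2·|sin 57.2°| = 2.2281 m/s = 2228.1 mm/s.

2230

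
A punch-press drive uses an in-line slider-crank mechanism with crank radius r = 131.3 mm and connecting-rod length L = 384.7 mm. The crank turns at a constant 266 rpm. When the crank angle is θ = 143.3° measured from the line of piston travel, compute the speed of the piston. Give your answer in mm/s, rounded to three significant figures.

1570

ω = 2π·266/60 = 27.86 rad/s
For an in-line slider-crank, x = r cosθ + √(L² − r² sin²θ), so v = −rω sinθ·[1 + r cosθ/√(L² − r² sin²θ)].
With r = 0.1313 m, L = 0.3847 m, θ = 143.3°: √(L² − r² sin²θ) = 0.37661 m.
v = −0.1313·27.86·0.59763·[1 + 0.1313·-0.80178/0.37661] = -1.5748 m/s.
|v| = 1.5748 m/s = 1574.8 mm/s.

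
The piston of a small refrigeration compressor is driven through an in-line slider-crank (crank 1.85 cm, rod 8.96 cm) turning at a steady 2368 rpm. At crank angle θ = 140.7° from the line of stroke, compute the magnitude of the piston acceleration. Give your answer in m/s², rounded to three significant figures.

831

ω = 2π·2368/60 = 248 rad/s
x(θ) = r cosθ + √(L² − r² sin²θ); with ω constant, a = ω²·d²x/dθ².
d²x/dθ² = −r cosθ − r²(cos2θ)/√u − r⁴ sin²2θ/(4u^{3/2}),  u = L² − r² sin²θ = 0.00789086 m².
Substituting r = 0.0185 m, L = 0.0896 m, θ = 140.7°: d²x/dθ² = +0.013514 m.
a = ω²·d²x/dθ² = (248)²·(+0.013514) = +831.03 m/s²;  |a| = 831.03 m/s².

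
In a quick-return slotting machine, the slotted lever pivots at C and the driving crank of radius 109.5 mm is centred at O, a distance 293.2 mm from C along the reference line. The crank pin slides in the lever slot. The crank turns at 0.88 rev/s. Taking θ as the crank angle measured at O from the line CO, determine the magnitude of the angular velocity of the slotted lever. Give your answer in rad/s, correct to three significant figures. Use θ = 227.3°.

ω = 5.529 rad/s (from 0.88 rev/s).
Crank pin A relative to C: A = (d + r cosθ, r sinθ); lever angle φ = atan2(r sinθ, d + r cosθ).
Differentiating tanφ: φ̇ = rω(d cosθ + r)/(d² + r² + 2dr cosθ).
d² + r² + 2dr cosθ = |CA|² = 0.0544113 m²;  d cosθ + r = -0.089336 m.
|ω_lever| = |0.1095·5.529·-0.089336| / 0.0544113 = 0.99407 rad/s.

0.994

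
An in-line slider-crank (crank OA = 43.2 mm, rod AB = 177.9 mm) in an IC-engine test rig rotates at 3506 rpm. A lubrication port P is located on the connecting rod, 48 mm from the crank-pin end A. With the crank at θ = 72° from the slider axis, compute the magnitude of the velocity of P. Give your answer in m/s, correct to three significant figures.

ω = 367.1 rad/s.  Crank-pin speed |V_A| = rω = 15.861 m/s, perpendicular to OA.
Rod angle: sinφ = −(r/L) sinθ ⇒ φ = -13.353°; ω_rod = −rω cosθ/√(L²−r²sin²θ) = -28.316 rad/s.
V_P = V_A + ω_rod × AP, with AP = 0.048 m along the rod.
Components: V_Px = −rω sinθ − a·ω_rod·sinφ = -15.398 m/s;  V_Py = rω cosθ + a·ω_rod·cosφ = +3.5788 m/s.
|V_P| = √(V_Px² + V_Py²) = 15.809 m/s.

15.8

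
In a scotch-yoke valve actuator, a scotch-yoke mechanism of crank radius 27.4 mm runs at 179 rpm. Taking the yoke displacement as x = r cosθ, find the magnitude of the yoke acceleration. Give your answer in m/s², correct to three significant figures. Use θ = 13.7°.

9.35

ω = 18.74 rad/s (from 179 rpm).
x = r cosθ ⇒ ẍ = −rω² cosθ (ω constant).
|a| = rω²|cosθ| = 0.0274·(18.74)²·|cos 13.7°| = 9.3536 m/s².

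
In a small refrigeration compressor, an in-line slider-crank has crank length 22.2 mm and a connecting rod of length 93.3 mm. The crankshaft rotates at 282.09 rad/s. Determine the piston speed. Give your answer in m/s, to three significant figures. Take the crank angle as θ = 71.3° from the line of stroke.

ω = 282.1 rad/s
For an in-line slider-crank, x = r cosθ + √(L² − r² sin²θ), so v = −rω sinθ·[1 + r cosθ/√(L² − r² sin²θ)].
With r = 0.0222 m, L = 0.0933 m, θ = 71.3°: √(L² − r² sin²θ) = 0.090899 m.
v = −0.0222·282.1·0.94721·[1 + 0.0222·0.32061/0.090899] = -6.3963 m/s.
|v| = 6.3963 m/s.

6.40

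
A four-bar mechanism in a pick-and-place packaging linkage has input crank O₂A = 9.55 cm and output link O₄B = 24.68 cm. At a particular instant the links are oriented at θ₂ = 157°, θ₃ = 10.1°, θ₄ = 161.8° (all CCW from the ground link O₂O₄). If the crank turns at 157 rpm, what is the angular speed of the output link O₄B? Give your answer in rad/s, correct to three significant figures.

ω₂ = 16.44 rad/s (from 157 rpm).
Differentiating the loop-closure r₂e^{iθ₂}+r₃e^{iθ₃}=r₁+r₄e^{iθ₄} gives r₂ω₂e^{iθ₂}+r₃ω₃e^{iθ₃}=r₄ω₄e^{iθ₄}.
Eliminating the other unknown: ω₄ = r₂ω₂ sin(θ₂−θ₃) / [r₄ sin(θ₄−θ₃)].
Numerator sine = +0.54610; denominator sine = +0.47409.
Result = 0.0955·16.44·(+0.54610) / (0.2468·(+0.47409)) = +7.3283 rad/s; magnitude 7.3283 rad/s.

7.33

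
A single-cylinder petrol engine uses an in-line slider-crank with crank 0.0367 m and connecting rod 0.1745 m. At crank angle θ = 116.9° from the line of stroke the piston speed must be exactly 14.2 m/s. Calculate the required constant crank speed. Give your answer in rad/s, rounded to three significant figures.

For an in-line slider-crank, |v_piston| = rω|sinθ|·[1 + r cosθ/√(L² − r² sin²θ)].
With r = 0.0367 m, L = 0.1745 m, θ = 116.9°: the bracketed kinematic factor |dx/dθ| = 0.029558 m.
ω = v/|dx/dθ| = 14.2/0.029558 = 480.4 rad/s.

480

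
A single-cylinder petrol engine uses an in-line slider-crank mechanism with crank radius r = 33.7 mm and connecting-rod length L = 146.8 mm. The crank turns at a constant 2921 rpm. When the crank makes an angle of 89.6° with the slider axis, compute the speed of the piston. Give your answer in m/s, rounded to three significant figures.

10.3

ω = 2π·2921/60 = 305.9 rad/s
For an in-line slider-crank, x = r cosθ + √(L² − r² sin²θ), so v = −rω sinθ·[1 + r cosθ/√(L² − r² sin²θ)].
With r = 0.0337 m, L = 0.1468 m, θ = 89.6°: √(L² − r² sin²θ) = 0.14288 m.
v = −0.0337·305.9·0.99998·[1 + 0.0337·0.00698/0.14288] = -10.325 m/s.
|v| = 10.325 m/s.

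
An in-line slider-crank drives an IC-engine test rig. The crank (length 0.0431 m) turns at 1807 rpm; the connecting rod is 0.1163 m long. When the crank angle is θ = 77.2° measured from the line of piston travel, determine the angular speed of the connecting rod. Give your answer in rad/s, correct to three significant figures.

ω = 189.2 rad/s (converted from 1807 rpm).
The rod makes angle φ with the slider axis where L sinφ = r sinθ; differentiating, L cosφ·φ̇ = r ω cosθ.
L cosφ = √(L² − r² sin²θ) = 0.10844 m.
|ω_rod| = r ω |cosθ| / √(L² − r² sin²θ) = 0.0431·189.2·0.22155/0.10844 = 16.663 rad/s.

16.7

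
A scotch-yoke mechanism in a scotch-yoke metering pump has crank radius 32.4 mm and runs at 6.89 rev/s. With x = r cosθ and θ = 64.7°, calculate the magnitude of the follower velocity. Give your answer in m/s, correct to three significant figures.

ω = 43.29 rad/s (from 6.89 rev/s).
x = r cosθ ⇒ ẋ = −rω sinθ.
|v| = rω|sinθ| = 0.0324·43.29·|sin 64.7°| = 1.2681 m/s.

1.27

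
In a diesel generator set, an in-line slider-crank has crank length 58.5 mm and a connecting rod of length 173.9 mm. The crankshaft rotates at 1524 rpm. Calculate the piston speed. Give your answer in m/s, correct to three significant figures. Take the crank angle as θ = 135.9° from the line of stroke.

4.88

ω = 2π·1524/60 = 159.6 rad/s
For an in-line slider-crank, x = r cosθ + √(L² − r² sin²θ), so v = −rω sinθ·[1 + r cosθ/√(L² − r² sin²θ)].
With r = 0.0585 m, L = 0.1739 m, θ = 135.9°: √(L² − r² sin²θ) = 0.16907 m.
v = −0.0585·159.6·0.69591·[1 + 0.0585·-0.71813/0.16907] = -4.8827 m/s.
|v| = 4.8827 m/s.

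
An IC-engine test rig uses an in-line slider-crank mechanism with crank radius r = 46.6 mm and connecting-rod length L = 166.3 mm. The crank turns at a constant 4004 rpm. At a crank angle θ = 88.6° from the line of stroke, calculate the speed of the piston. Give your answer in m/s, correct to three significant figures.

19.7

ω = 2π·4004/60 = 419.3 rad/s
For an in-line slider-crank, x = r cosθ + √(L² − r² sin²θ), so v = −rω sinθ·[1 + r cosθ/√(L² − r² sin²θ)].
With r = 0.0466 m, L = 0.1663 m, θ = 88.6°: √(L² − r² sin²θ) = 0.15964 m.
v = −0.0466·419.3·0.99970·[1 + 0.0466·0.02443/0.15964] = -19.673 m/s.
|v| = 19.673 m/s.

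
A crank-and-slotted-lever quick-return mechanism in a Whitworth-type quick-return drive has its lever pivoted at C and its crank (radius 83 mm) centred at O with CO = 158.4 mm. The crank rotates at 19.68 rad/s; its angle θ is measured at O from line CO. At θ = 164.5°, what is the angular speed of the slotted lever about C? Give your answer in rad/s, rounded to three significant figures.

17.1

ω = 19.68 rad/s
Crank pin A relative to C: A = (d + r cosθ, r sinθ); lever angle φ = atan2(r sinθ, d + r cosθ).
Differentiating tanφ: φ̇ = rω(d cosθ + r)/(d² + r² + 2dr cosθ).
d² + r² + 2dr cosθ = |CA|² = 0.00664148 m²;  d cosθ + r = -0.069639 m.
|ω_lever| = |0.083·19.68·-0.069639| / 0.00664148 = 17.127 rad/s.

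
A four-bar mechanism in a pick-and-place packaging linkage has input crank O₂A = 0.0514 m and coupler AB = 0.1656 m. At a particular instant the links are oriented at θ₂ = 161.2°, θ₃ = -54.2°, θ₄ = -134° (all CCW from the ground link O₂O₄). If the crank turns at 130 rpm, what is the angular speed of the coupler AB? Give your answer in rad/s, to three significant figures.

3.88

ω₂ = 13.61 rad/s (from 130 rpm).
Differentiating the loop-closure r₂e^{iθ₂}+r₃e^{iθ₃}=r₁+r₄e^{iθ₄} gives r₂ω₂e^{iθ₂}+r₃ω₃e^{iθ₃}=r₄ω₄e^{iθ₄}.
Eliminating the other unknown: ω₃ = r₂ω₂ sin(θ₄−θ₂) / [r₃ sin(θ₃−θ₄)].
Numerator sine = +0.90483; denominator sine = +0.98420.
Result = 0.0514·13.61·(+0.90483) / (0.1656·(+0.98420)) = +3.8847 rad/s; magnitude 3.8847 rad/s.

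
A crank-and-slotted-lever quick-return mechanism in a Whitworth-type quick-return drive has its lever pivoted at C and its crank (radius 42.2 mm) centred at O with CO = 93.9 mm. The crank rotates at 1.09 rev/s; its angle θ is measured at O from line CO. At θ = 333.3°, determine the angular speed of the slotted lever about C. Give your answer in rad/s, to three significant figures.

ω = 6.849 rad/s (from 1.09 rev/s).
Crank pin A relative to C: A = (d + r cosθ, r sinθ); lever angle φ = atan2(r sinθ, d + r cosθ).
Differentiating tanφ: φ̇ = rω(d cosθ + r)/(d² + r² + 2dr cosθ).
d² + r² + 2dr cosθ = |CA|² = 0.0176782 m²;  d cosθ + r = +0.12609 m.
|ω_lever| = |0.0422·6.849·+0.12609| / 0.0176782 = 2.0614 rad/s.

2.06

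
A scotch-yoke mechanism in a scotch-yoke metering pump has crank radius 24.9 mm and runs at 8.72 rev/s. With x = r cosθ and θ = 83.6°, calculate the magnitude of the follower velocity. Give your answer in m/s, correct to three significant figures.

ω = 54.79 rad/s (from 8.72 rev/s).
x = r cosθ ⇒ ẋ = −rω sinθ.
|v| = rω|sinθ| = 0.0249·54.79·|sin 83.6°| = 1.3558 m/s.

1.36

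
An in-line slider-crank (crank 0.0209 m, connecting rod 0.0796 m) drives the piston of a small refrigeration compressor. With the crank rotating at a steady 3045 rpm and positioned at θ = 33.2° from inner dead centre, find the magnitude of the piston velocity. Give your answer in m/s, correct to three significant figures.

ω = 2π·3045/60 = 318.9 rad/s
For an in-line slider-crank, x = r cosθ + √(L² − r² sin²θ), so v = −rω sinθ·[1 + r cosθ/√(L² − r² sin²θ)].
With r = 0.0209 m, L = 0.0796 m, θ = 33.2°: √(L² − r² sin²θ) = 0.078773 m.
v = −0.0209·318.9·0.54756·[1 + 0.0209·0.83676/0.078773] = -4.4593 m/s.
|v| = 4.4593 m/s.

4.46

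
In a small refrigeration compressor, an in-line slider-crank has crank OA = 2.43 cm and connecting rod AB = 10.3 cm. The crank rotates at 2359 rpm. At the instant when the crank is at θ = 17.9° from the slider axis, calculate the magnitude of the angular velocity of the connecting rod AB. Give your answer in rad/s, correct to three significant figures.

ω = 247 rad/s (converted from 2359 rpm).
The rod makes angle φ with the slider axis where L sinφ = r sinθ; differentiating, L cosφ·φ̇ = r ω cosθ.
L cosφ = √(L² − r² sin²θ) = 0.10273 m.
|ω_rod| = r ω |cosθ| / √(L² − r² sin²θ) = 0.0243·247·0.95159/0.10273 = 55.606 rad/s.

55.6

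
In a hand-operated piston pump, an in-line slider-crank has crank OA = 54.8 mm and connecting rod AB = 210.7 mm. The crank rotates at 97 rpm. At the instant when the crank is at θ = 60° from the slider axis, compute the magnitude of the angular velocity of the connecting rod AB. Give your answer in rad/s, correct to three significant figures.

ω = 10.16 rad/s (converted from 97 rpm).
The rod makes angle φ with the slider axis where L sinφ = r sinθ; differentiating, L cosφ·φ̇ = r ω cosθ.
L cosφ = √(L² − r² sin²θ) = 0.20529 m.
|ω_rod| = r ω |cosθ| / √(L² − r² sin²θ) = 0.0548·10.16·0.50000/0.20529 = 1.3558 rad/s.

1.36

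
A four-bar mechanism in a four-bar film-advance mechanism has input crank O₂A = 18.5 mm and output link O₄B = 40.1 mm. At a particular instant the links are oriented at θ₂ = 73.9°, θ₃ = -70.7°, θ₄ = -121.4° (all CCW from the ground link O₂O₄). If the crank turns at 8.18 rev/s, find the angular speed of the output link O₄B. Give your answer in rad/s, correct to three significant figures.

ω₂ = 51.4 rad/s (from 8.18 rev/s).
Differentiating the loop-closure r₂e^{iθ₂}+r₃e^{iθ₃}=r₁+r₄e^{iθ₄} gives r₂ω₂e^{iθ₂}+r₃ω₃e^{iθ₃}=r₄ω₄e^{iθ₄}.
Eliminating the other unknown: ω₄ = r₂ω₂ sin(θ₂−θ₃) / [r₄ sin(θ₄−θ₃)].
Numerator sine = +0.57928; denominator sine = -0.77384.
Result = 0.0185·51.4·(+0.57928) / (0.0401·(-0.77384)) = -17.75 rad/s; magnitude 17.75 rad/s.

17.8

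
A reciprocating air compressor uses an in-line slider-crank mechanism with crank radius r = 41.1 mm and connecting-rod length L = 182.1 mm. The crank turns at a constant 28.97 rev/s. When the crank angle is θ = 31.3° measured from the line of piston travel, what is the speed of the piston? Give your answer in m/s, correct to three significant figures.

4.64

ω = 2π·29 = 182 rad/s
For an in-line slider-crank, x = r cosθ + √(L² − r² sin²θ), so v = −rω sinθ·[1 + r cosθ/√(L² − r² sin²θ)].
With r = 0.0411 m, L = 0.1821 m, θ = 31.3°: √(L² − r² sin²θ) = 0.18084 m.
v = −0.0411·182·0.51952·[1 + 0.0411·0.85446/0.18084] = -4.6414 m/s.
|v| = 4.6414 m/s.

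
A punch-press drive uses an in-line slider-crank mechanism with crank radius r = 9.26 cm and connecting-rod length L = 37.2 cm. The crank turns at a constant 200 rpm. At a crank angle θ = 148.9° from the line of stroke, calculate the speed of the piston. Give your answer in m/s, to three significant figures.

ω = 2π·200/60 = 20.94 rad/s
For an in-line slider-crank, x = r cosθ + √(L² − r² sin²θ), so v = −rω sinθ·[1 + r cosθ/√(L² − r² sin²θ)].
With r = 0.0926 m, L = 0.372 m, θ = 148.9°: √(L² − r² sin²θ) = 0.36891 m.
v = −0.0926·20.94·0.51653·[1 + 0.0926·-0.85627/0.36891] = -0.78646 m/s.
|v| = 0.78646 m/s.

0.786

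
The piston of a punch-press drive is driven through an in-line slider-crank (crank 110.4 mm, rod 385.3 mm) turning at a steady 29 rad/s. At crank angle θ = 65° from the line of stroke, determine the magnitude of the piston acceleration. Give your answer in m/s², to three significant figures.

21.9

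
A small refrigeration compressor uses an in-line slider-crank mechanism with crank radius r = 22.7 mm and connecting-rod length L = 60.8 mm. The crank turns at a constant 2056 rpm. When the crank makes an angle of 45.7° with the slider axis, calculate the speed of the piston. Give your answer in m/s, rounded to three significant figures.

4.44

ω = 2π·2056/60 = 215.3 rad/s
For an in-line slider-crank, x = r cosθ + √(L² − r² sin²θ), so v = −rω sinθ·[1 + r cosθ/√(L² − r² sin²θ)].
With r = 0.0227 m, L = 0.0608 m, θ = 45.7°: √(L² − r² sin²θ) = 0.058589 m.
v = −0.0227·215.3·0.71569·[1 + 0.0227·0.69842/0.058589] = -4.4444 m/s.
|v| = 4.4444 m/s.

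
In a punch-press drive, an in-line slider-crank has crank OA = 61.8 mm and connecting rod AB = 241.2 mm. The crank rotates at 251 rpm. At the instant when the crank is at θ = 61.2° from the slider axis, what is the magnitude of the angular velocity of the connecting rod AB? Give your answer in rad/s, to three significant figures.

3.33

ω = 26.28 rad/s (converted from 251 rpm).
The rod makes angle φ with the slider axis where L sinφ = r sinθ; differentiating, L cosφ·φ̇ = r ω cosθ.
L cosφ = √(L² − r² sin²θ) = 0.23504 m.
|ω_rod| = r ω |cosθ| / √(L² − r² sin²θ) = 0.0618·26.28·0.48175/0.23504 = 3.3294 rad/s.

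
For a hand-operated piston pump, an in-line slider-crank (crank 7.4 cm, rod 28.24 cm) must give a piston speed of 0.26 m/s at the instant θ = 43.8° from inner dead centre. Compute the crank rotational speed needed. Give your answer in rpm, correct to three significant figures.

40.7

For an in-line slider-crank, |v_piston| = rω|sinθ|·[1 + r cosθ/√(L² − r² sin²θ)].
With r = 0.074 m, L = 0.2824 m, θ = 43.8°: the bracketed kinematic factor |dx/dθ| = 0.061069 m.
ω = v/|dx/dθ| = 0.26/0.061069 = 4.2575 rad/s.
N = 60ω/(2π) = 40.656 rpm.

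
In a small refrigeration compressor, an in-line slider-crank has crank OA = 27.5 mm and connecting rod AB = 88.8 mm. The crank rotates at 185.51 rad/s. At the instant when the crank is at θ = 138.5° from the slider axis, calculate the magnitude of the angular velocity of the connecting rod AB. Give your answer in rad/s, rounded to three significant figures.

44.0

ω = 185.5 rad/s
The rod makes angle φ with the slider axis where L sinφ = r sinθ; differentiating, L cosφ·φ̇ = r ω cosθ.
L cosφ = √(L² − r² sin²θ) = 0.08691 m.
|ω_rod| = r ω |cosθ| / √(L² − r² sin²θ) = 0.0275·185.5·0.74896/0.08691 = 43.963 rad/s.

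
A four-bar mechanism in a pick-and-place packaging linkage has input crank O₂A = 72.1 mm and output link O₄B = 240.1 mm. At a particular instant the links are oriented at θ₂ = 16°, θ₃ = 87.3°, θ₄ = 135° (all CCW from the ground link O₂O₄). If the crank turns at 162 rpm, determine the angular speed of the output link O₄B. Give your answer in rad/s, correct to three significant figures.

6.52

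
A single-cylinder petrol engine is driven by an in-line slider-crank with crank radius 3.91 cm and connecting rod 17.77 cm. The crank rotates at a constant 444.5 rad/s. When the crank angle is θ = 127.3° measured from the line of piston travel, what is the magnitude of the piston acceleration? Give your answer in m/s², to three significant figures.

ω = 444.5 rad/s
x(θ) = r cosθ + √(L² − r² sin²θ); with ω constant, a = ω²·d²x/dθ².
d²x/dθ² = −r cosθ − r²(cos2θ)/√u − r⁴ sin²2θ/(4u^{3/2}),  u = L² − r² sin²θ = 0.0306099 m².
Substituting r = 0.0391 m, L = 0.1777 m, θ = 127.3°: d²x/dθ² = +0.025913 m.
a = ω²·d²x/dθ² = (444.5)²·(+0.025913) = +5119.9 m/s²;  |a| = 5119.9 m/s².

5120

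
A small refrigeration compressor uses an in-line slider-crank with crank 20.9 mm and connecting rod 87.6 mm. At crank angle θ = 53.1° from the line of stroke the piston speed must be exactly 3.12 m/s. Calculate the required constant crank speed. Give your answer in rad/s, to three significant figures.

For an in-line slider-crank, |v_piston| = rω|sinθ|·[1 + r cosθ/√(L² − r² sin²θ)].
With r = 0.0209 m, L = 0.0876 m, θ = 53.1°: the bracketed kinematic factor |dx/dθ| = 0.019152 m.
ω = v/|dx/dθ| = 3.12/0.019152 = 162.9 rad/s.

163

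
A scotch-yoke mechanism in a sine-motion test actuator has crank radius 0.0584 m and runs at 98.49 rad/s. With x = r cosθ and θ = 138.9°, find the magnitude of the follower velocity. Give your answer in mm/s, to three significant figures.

ω = 98.49 rad/s
x = r cosθ ⇒ ẋ = −rω sinθ.
|v| = rω|sinθ| = 0.0584·98.49·|sin 138.9°| = 3.7811 m/s = 3781.1 mm/s.

3780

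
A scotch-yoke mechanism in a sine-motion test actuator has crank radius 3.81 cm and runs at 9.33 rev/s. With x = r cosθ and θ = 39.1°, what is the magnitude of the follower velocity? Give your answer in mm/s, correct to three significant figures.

1410

ω = 58.62 rad/s (from 9.33 rev/s).
x = r cosθ ⇒ ẋ = −rω sinθ.
|v| = rω|sinθ| = 0.0381·58.62·|sin 39.1°| = 1.4086 m/s = 1408.6 mm/s.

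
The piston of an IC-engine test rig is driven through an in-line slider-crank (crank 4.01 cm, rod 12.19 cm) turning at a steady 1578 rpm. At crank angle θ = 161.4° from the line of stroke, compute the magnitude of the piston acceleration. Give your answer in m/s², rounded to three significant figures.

ω = 2π·1578/60 = 165.2 rad/s
x(θ) = r cosθ + √(L² − r² sin²θ); with ω constant, a = ω²·d²x/dθ².
d²x/dθ² = −r cosθ − r²(cos2θ)/√u − r⁴ sin²2θ/(4u^{3/2}),  u = L² − r² sin²θ = 0.014696 m².
Substituting r = 0.0401 m, L = 0.1219 m, θ = 161.4°: d²x/dθ² = +0.027307 m.
a = ω²·d²x/dθ² = (165.2)²·(+0.027307) = +745.68 m/s²;  |a| = 745.68 m/s².

746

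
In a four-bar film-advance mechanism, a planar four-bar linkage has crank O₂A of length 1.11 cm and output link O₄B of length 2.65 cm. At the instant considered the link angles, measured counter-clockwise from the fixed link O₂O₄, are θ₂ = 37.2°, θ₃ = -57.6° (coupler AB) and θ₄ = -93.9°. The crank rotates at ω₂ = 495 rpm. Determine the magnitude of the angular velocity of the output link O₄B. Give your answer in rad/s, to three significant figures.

ω₂ = 51.84 rad/s (from 495 rpm).
Differentiating the loop-closure r₂e^{iθ₂}+r₃e^{iθ₃}=r₁+r₄e^{iθ₄} gives r₂ω₂e^{iθ₂}+r₃ω₃e^{iθ₃}=r₄ω₄e^{iθ₄}.
Eliminating the other unknown: ω₄ = r₂ω₂ sin(θ₂−θ₃) / [r₄ sin(θ₄−θ₃)].
Numerator sine = +0.99649; denominator sine = -0.59201.
Result = 0.0111·51.84·(+0.99649) / (0.0265·(-0.59201)) = -36.547 rad/s; magnitude 36.547 rad/s.

36.5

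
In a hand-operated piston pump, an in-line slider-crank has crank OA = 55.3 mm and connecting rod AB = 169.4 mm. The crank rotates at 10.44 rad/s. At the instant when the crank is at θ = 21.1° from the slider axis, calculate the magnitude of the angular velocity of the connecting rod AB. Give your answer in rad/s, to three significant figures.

ω = 10.44 rad/s
The rod makes angle φ with the slider axis where L sinφ = r sinθ; differentiating, L cosφ·φ̇ = r ω cosθ.
L cosφ = √(L² − r² sin²θ) = 0.16823 m.
|ω_rod| = r ω |cosθ| / √(L² − r² sin²θ) = 0.0553·10.44·0.93295/0.16823 = 3.2018 rad/s.

3.20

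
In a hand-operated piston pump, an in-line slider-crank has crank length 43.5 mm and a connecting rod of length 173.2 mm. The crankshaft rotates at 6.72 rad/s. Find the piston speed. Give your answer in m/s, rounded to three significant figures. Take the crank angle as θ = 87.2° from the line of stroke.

0.296

ω = 6.72 rad/s
For an in-line slider-crank, x = r cosθ + √(L² − r² sin²θ), so v = −rω sinθ·[1 + r cosθ/√(L² − r² sin²θ)].
With r = 0.0435 m, L = 0.1732 m, θ = 87.2°: √(L² − r² sin²θ) = 0.16766 m.
v = −0.0435·6.72·0.99881·[1 + 0.0435·0.04885/0.16766] = -0.29567 m/s.
|v| = 0.29567 m/s.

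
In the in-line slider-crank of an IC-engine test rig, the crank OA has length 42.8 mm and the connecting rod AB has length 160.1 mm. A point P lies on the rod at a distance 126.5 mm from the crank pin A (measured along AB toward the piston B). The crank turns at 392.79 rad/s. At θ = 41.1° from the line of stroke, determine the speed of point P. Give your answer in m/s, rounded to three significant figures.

13.1

ω = 392.8 rad/s.  Crank-pin speed |V_A| = rω = 16.811 m/s, perpendicular to OA.
Rod angle: sinφ = −(r/L) sinθ ⇒ φ = -10.122°; ω_rod = −rω cosθ/√(L²−r²sin²θ) = -80.379 rad/s.
V_P = V_A + ω_rod × AP, with AP = 0.1265 m along the rod.
Components: V_Px = −rω sinθ − a·ω_rod·sinφ = -12.838 m/s;  V_Py = rω cosθ + a·ω_rod·cosφ = +2.6587 m/s.
|V_P| = √(V_Px² + V_Py²) = 13.111 m/s.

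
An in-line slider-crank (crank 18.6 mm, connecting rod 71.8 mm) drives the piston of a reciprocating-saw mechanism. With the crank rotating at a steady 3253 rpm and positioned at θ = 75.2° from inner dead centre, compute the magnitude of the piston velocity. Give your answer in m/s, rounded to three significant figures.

6.54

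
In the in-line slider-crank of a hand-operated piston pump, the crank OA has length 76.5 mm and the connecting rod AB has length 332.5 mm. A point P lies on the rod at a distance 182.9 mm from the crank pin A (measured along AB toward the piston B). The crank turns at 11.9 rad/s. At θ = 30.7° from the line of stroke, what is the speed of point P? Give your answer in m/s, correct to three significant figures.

ω = 11.9 rad/s.  Crank-pin speed |V_A| = rω = 0.91035 m/s, perpendicular to OA.
Rod angle: sinφ = −(r/L) sinθ ⇒ φ = -6.746°; ω_rod = −rω cosθ/√(L²−r²sin²θ) = -2.3706 rad/s.
V_P = V_A + ω_rod × AP, with AP = 0.1829 m along the rod.
Components: V_Px = −rω sinθ − a·ω_rod·sinφ = -0.5157 m/s;  V_Py = rω cosθ + a·ω_rod·cosφ = +0.35219 m/s.
|V_P| = √(V_Px² + V_Py²) = 0.62449 m/s.

0.624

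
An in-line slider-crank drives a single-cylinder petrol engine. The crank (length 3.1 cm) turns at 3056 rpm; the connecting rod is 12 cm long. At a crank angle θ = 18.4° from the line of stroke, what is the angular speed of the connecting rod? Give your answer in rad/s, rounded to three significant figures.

78.7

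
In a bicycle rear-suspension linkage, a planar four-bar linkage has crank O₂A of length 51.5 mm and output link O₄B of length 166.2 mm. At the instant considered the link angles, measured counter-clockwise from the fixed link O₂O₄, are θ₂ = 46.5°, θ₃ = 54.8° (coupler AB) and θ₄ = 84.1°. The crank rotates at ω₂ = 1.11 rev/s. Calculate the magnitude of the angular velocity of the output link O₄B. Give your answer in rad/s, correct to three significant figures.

0.637

ω₂ = 6.974 rad/s (from 1.11 rev/s).
Differentiating the loop-closure r₂e^{iθ₂}+r₃e^{iθ₃}=r₁+r₄e^{iθ₄} gives r₂ω₂e^{iθ₂}+r₃ω₃e^{iθ₃}=r₄ω₄e^{iθ₄}.
Eliminating the other unknown: ω₄ = r₂ω₂ sin(θ₂−θ₃) / [r₄ sin(θ₄−θ₃)].
Numerator sine = -0.14436; denominator sine = +0.48938.
Result = 0.0515·6.974·(-0.14436) / (0.1662·(+0.48938)) = -0.63748 rad/s; magnitude 0.63748 rad/s.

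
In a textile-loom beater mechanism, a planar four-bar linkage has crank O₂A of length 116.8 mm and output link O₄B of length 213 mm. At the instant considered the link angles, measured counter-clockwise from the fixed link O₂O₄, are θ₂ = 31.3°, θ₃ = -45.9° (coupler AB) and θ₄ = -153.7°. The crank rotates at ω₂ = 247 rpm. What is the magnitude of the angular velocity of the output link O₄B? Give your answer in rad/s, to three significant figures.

14.5

ω₂ = 25.87 rad/s (from 247 rpm).
Differentiating the loop-closure r₂e^{iθ₂}+r₃e^{iθ₃}=r₁+r₄e^{iθ₄} gives r₂ω₂e^{iθ₂}+r₃ω₃e^{iθ₃}=r₄ω₄e^{iθ₄}.
Eliminating the other unknown: ω₄ = r₂ω₂ sin(θ₂−θ₃) / [r₄ sin(θ₄−θ₃)].
Numerator sine = +0.97515; denominator sine = -0.95213.
Result = 0.1168·25.87·(+0.97515) / (0.213·(-0.95213)) = -14.527 rad/s; magnitude 14.527 rad/s.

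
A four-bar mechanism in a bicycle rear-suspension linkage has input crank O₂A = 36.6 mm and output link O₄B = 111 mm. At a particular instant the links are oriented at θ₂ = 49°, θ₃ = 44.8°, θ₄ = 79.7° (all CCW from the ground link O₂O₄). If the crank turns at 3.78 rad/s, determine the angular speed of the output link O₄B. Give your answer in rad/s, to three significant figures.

ω₂ = 3.78 rad/s
Differentiating the loop-closure r₂e^{iθ₂}+r₃e^{iθ₃}=r₁+r₄e^{iθ₄} gives r₂ω₂e^{iθ₂}+r₃ω₃e^{iθ₃}=r₄ω₄e^{iθ₄}.
Eliminating the other unknown: ω₄ = r₂ω₂ sin(θ₂−θ₃) / [r₄ sin(θ₄−θ₃)].
Numerator sine = +0.07324; denominator sine = +0.57215.
Result = 0.0366·3.78·(+0.07324) / (0.111·(+0.57215)) = +0.15954 rad/s; magnitude 0.15954 rad/s.

0.160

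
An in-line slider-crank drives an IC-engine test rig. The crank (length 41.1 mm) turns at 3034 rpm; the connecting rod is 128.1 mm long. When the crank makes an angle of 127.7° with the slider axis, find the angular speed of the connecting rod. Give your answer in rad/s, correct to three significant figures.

64.4

ω = 317.7 rad/s (converted from 3034 rpm).
The rod makes angle φ with the slider axis where L sinφ = r sinθ; differentiating, L cosφ·φ̇ = r ω cosθ.
L cosφ = √(L² − r² sin²θ) = 0.1239 m.
|ω_rod| = r ω |cosθ| / √(L² − r² sin²θ) = 0.0411·317.7·0.61153/0.1239 = 64.449 rad/s.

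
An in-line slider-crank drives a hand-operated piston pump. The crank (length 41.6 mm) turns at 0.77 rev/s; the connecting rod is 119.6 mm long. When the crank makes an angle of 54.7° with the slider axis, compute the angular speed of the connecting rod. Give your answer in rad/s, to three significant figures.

1.01

ω = 4.838 rad/s (converted from 0.77 rev/s).
The rod makes angle φ with the slider axis where L sinφ = r sinθ; differentiating, L cosφ·φ̇ = r ω cosθ.
L cosφ = √(L² − r² sin²θ) = 0.11468 m.
|ω_rod| = r ω |cosθ| / √(L² − r² sin²θ) = 0.0416·4.838·0.57786/0.11468 = 1.0141 rad/s.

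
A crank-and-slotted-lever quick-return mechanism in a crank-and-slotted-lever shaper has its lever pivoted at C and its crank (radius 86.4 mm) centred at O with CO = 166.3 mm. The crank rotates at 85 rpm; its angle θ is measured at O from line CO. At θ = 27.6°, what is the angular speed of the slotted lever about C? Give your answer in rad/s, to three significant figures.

2.97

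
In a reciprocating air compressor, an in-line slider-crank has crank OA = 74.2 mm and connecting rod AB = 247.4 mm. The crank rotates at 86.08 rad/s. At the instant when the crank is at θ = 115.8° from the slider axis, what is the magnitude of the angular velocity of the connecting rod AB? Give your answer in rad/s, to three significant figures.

ω = 86.08 rad/s
The rod makes angle φ with the slider axis where L sinφ = r sinθ; differentiating, L cosφ·φ̇ = r ω cosθ.
L cosφ = √(L² − r² sin²θ) = 0.23821 m.
|ω_rod| = r ω |cosθ| / √(L² − r² sin²θ) = 0.0742·86.08·0.43523/0.23821 = 11.67 rad/s.

11.7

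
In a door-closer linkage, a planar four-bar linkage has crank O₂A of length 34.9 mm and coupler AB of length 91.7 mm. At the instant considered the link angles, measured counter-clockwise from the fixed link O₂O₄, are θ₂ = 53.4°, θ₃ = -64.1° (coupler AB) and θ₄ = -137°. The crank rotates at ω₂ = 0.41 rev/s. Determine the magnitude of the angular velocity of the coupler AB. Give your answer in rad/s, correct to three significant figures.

ω₂ = 2.576 rad/s (from 0.41 rev/s).
Differentiating the loop-closure r₂e^{iθ₂}+r₃e^{iθ₃}=r₁+r₄e^{iθ₄} gives r₂ω₂e^{iθ₂}+r₃ω₃e^{iθ₃}=r₄ω₄e^{iθ₄}.
Eliminating the other unknown: ω₃ = r₂ω₂ sin(θ₄−θ₂) / [r₃ sin(θ₃−θ₄)].
Numerator sine = +0.18052; denominator sine = +0.95579.
Result = 0.0349·2.576·(+0.18052) / (0.0917·(+0.95579)) = +0.18517 rad/s; magnitude 0.18517 rad/s.

0.185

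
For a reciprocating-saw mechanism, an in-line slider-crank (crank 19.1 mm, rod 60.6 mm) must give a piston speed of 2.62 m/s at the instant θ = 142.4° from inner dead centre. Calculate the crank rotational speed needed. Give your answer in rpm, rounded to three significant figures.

For an in-line slider-crank, |v_piston| = rω|sinθ|·[1 + r cosθ/√(L² − r² sin²θ)].
With r = 0.0191 m, L = 0.0606 m, θ = 142.4°: the bracketed kinematic factor |dx/dθ| = 0.0086883 m.
ω = v/|dx/dθ| = 2.62/0.0086883 = 301.55 rad/s.
N = 60ω/(2π) = 2879.6 rpm.

2880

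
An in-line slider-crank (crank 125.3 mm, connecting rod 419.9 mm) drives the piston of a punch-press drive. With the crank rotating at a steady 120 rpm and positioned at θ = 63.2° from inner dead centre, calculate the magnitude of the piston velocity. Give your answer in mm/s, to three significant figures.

ω = 2π·120/60 = 12.57 rad/s
For an in-line slider-crank, x = r cosθ + √(L² − r² sin²θ), so v = −rω sinθ·[1 + r cosθ/√(L² − r² sin²θ)].
With r = 0.1253 m, L = 0.4199 m, θ = 63.2°: √(L² − r² sin²θ) = 0.40473 m.
v = −0.1253·12.57·0.89259·[1 + 0.1253·0.45088/0.40473] = -1.6016 m/s.
|v| = 1.6016 m/s = 1601.6 mm/s.

1600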